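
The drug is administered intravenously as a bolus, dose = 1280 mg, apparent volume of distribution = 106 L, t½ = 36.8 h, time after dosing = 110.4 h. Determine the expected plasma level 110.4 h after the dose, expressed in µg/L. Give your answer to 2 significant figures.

1500 µg/L

C₀ = Dose / Vd = 1280 / 106 = 12.08 mg/L
k = ln2 / t½ = 0.693147 / 36.8 = 0.01884 h⁻¹
t / t½ = 110.4 / 36.8 = 3 half-lives
C = C₀ × (1/2)^3 = 12.08 × 0.1250 = 1.510 mg/L
Convert: 1.510 mg/L × 1000 = 1510 µg/L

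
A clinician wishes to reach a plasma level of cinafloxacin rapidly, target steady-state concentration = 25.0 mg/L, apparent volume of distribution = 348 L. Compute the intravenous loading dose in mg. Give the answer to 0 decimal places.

LD = Css × Vd = 25.0 × 348 = 8700 mg

8700 mg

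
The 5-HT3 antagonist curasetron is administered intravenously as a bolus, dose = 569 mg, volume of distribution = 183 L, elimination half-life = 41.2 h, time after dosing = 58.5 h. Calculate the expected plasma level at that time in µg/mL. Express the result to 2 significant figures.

C₀ = Dose / Vd = 569.0 / 183 = 3.109 mg/L
k = ln2 / t½ = 0.693147 / 41.2 = 0.01682 h⁻¹
C = C₀ · e^(−k·t) = 3.109 × e^(−0.01682 × 58.5)
  = 3.109 × 0.3738 = 1.162 mg/L
(1.162 mg/L = 1.162 µg/mL)

1.2 µg/mL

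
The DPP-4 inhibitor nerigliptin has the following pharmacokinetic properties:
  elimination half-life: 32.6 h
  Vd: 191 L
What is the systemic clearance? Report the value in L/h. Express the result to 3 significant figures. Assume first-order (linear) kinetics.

4.06 L/h

k = ln2 / t½ = 0.693147 / 32.6 = 0.02126 h⁻¹
CL = k × Vd = 0.02126 × 191 = 4.061 L/h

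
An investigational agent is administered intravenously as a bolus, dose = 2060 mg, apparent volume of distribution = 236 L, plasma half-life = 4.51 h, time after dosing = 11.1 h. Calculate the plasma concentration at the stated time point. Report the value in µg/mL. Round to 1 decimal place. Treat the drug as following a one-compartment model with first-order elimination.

C₀ = Dose / Vd = 2060 / 236 = 8.729 mg/L
k = ln2 / t½ = 0.693147 / 4.51 = 0.1537 h⁻¹
C = C₀ · e^(−k·t) = 8.729 × e^(−0.1537 × 11.1)
  = 8.729 × 0.1816 = 1.585 mg/L
(1.585 mg/L = 1.585 µg/mL)

1.6 µg/mL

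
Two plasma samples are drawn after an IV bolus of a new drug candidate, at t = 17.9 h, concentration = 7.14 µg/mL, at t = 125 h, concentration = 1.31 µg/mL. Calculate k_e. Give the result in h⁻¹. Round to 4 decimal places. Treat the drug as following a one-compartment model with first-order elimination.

0.0158 h⁻¹

k = ln(C₁/C₂) / (t₂ − t₁) = ln(7.14/1.31) / (125 − 17.9)
  = 1.696 / 107.1 = 0.01584 h⁻¹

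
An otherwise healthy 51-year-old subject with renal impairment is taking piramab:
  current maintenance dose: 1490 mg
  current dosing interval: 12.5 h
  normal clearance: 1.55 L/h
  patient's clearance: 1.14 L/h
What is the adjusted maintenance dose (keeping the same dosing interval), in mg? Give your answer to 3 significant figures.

To keep the same average steady-state level, dosing rate must scale with clearance.
CL ratio = 1.14 / 1.55 = 0.7355
New dose (same interval) = 1490 × 0.7355 = 1096 mg

1100 mg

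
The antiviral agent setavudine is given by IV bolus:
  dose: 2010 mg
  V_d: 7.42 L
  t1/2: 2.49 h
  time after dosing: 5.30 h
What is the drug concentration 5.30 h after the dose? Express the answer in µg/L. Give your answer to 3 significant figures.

62000 µg/L

C₀ = Dose / Vd = 2010 / 7.42 = 270.9 mg/L
k = ln2 / t½ = 0.693147 / 2.49 = 0.2784 h⁻¹
C = C₀ · e^(−k·t) = 270.9 × e^(−0.2784 × 5.30)
  = 270.9 × 0.2287 = 61.95 mg/L
Convert: 61.95 mg/L × 1000 = 61950 µg/L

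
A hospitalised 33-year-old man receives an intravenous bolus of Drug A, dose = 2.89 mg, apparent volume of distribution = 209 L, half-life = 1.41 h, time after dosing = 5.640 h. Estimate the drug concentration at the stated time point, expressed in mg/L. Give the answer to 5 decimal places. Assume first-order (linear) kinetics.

C₀ = Dose / Vd = 2.890 / 209 = 0.01383 mg/L
k = ln2 / t½ = 0.693147 / 1.41 = 0.4916 h⁻¹
t / t½ = 5.640 / 1.41 = 4 half-lives
C = C₀ × (1/2)^4 = 0.01383 × 0.06250 = 0.0008644 mg/L

0.00086 mg/L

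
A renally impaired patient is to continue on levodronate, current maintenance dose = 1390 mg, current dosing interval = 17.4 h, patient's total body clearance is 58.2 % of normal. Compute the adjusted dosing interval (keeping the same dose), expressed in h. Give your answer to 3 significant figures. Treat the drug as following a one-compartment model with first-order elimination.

29.9 h

To keep the same average steady-state level, dosing rate must scale with clearance.
CL ratio = 58.2 / 100 = 0.5820
New interval (same dose) = 17.4 / 0.5820 = 29.90 h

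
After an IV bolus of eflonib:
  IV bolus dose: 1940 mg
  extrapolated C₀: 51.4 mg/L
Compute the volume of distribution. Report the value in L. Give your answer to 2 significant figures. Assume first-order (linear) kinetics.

38 L

Vd = Dose / C₀ = 1940 / 51.4 = 37.74 L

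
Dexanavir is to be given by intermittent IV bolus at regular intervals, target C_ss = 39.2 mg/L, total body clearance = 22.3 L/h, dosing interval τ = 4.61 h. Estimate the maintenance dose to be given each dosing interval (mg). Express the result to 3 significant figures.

4030 mg

At steady state, Dose/τ = Css × CL.
Dose = Css × CL × τ = 39.2 × 22.30 × 4.61 = 4030 mg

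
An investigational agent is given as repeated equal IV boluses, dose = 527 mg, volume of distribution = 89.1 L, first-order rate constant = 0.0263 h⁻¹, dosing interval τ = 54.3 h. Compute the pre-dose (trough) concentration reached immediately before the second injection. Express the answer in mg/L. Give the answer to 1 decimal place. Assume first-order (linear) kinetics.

C₀ per dose = Dose / Vd = 527 / 89.1 = 5.915 mg/L
Fraction remaining after one interval: r = e^(−kτ) = e^(−0.02630 × 54.3) = 0.2398
Before dose 2, 1 dose has been given (aged 1τ).
C_trough = C₀ × r = 5.915 × 0.2398 = 1.418 mg/L

1.4 mg/L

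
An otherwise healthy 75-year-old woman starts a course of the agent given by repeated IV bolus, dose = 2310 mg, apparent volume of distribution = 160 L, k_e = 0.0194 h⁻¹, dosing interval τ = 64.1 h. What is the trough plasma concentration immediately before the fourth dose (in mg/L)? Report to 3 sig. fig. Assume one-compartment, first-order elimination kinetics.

5.71 mg/L

C₀ per dose = Dose / Vd = 2310 / 160 = 14.44 mg/L
Fraction remaining after one interval: r = e^(−kτ) = e^(−0.01940 × 64.1) = 0.2884
Before dose 4, 3 doses have been given (aged 1τ, 2τ, 3τ).
C_trough = C₀ × (r + r² + … + r^3) = C₀ × r(1−r^3)/(1−r)
        = 14.44 × 0.2884 × (1 − 0.02399) / (1 − 0.2884) = 5.712 mg/L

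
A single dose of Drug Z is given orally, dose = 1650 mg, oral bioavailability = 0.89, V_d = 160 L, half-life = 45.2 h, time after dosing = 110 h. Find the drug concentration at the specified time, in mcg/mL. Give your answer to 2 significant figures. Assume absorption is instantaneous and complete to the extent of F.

Amount reaching circulation = F × Dose = 0.89 × 1650 = 1469 mg
C₀ = F·Dose / Vd = 1469 / 160 = 9.181 mg/L
k = ln2 / t½ = 0.693147 / 45.2 = 0.01534 h⁻¹
C = C₀ · e^(−k·t) = 9.181 × e^(−0.01534 × 110)
  = 9.181 × 0.1850 = 1.698 mg/L
(1.698 mg/L = 1.698 mcg/mL)

1.7 mcg/mL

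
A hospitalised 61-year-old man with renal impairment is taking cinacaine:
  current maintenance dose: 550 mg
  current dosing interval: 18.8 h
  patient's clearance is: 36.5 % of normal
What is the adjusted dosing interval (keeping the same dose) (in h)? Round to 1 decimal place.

To keep the same average steady-state level, dosing rate must scale with clearance.
CL ratio = 36.5 / 100 = 0.3650
New interval (same dose) = 18.8 / 0.3650 = 51.51 h

51.5 h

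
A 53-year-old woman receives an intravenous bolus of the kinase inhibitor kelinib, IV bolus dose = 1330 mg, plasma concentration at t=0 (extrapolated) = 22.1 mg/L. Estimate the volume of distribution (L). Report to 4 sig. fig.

Vd = Dose / C₀ = 1330 / 22.1 = 60.18 L

60.18 L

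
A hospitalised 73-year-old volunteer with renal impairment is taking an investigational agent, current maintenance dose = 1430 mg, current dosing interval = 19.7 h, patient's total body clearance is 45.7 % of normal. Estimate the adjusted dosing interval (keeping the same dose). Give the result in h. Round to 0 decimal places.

43 h

To keep the same average steady-state level, dosing rate must scale with clearance.
CL ratio = 45.7 / 100 = 0.4570
New interval (same dose) = 19.7 / 0.4570 = 43.11 h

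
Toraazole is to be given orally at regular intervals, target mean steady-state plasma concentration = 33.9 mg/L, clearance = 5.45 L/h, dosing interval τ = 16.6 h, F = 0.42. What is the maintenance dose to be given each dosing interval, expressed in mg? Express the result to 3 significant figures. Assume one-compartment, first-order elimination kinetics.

7300 mg

At steady state, F × (Dose/τ) = Css × CL.
Dose = Css × CL × τ / F = 33.9 × 5.450 × 16.6 / 0.42 = 7302 mg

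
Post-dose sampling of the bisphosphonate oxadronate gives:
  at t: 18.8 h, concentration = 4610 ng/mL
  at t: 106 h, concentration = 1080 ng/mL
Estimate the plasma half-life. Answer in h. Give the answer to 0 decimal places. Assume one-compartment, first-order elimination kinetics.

k = ln(C₁/C₂) / (t₂ − t₁) = ln(4610/1080) / (106 − 18.8)
  = 1.451 / 87.20 = 0.01664 h⁻¹
t½ = ln2 / k = 0.693147 / 0.01664 = 41.66 h

42 h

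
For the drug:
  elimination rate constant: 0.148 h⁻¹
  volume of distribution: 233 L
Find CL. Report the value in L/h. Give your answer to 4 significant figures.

CL = k × Vd = 0.148 × 233 = 34.48 L/h

34.48 L/h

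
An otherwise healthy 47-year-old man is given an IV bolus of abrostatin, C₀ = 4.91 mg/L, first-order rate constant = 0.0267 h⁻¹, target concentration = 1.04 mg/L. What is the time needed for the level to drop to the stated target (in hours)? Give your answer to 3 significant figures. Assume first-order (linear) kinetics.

58.1 h

t = ln(C₀ / C) / k = ln(4.910 / 1.04) / 0.02670
  = ln(4.721) / 0.02670 = 1.552 / 0.02670 = 58.13 h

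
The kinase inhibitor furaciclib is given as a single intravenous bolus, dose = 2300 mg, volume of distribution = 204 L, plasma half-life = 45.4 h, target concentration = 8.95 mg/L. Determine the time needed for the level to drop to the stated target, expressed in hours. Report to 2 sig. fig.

15 h

C₀ = Dose / Vd = 2300 / 204 = 11.27 mg/L
k = ln2 / t½ = 0.693147 / 45.4 = 0.01527 h⁻¹
t = ln(C₀ / C) / k = ln(11.27 / 8.95) / 0.01527
  = ln(1.259) / 0.01527 = 0.2303 / 0.01527 = 15.08 h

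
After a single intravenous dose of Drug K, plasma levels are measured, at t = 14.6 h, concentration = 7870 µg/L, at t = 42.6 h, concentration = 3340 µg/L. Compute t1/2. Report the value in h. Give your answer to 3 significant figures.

k = ln(C₁/C₂) / (t₂ − t₁) = ln(7870/3340) / (42.6 − 14.6)
  = 0.8571 / 28.00 = 0.03061 h⁻¹
t½ = ln2 / k = 0.693147 / 0.03061 = 22.64 h

22.6 h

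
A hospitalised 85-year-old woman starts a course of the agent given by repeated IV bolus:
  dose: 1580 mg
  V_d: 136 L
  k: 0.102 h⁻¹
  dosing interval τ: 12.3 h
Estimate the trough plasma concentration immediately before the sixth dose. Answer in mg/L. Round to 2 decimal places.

4.63 mg/L

C₀ per dose = Dose / Vd = 1580 / 136 = 11.62 mg/L
Fraction remaining after one interval: r = e^(−kτ) = e^(−0.1020 × 12.3) = 0.2852
Before dose 6, 5 doses have been given (aged 1τ, 2τ, 3τ, 4τ, 5τ).
C_trough = C₀ × (r + r² + … + r^5) = C₀ × r(1−r^5)/(1−r)
        = 11.62 × 0.2852 × (1 − 0.001887) / (1 − 0.2852) = 4.628 mg/L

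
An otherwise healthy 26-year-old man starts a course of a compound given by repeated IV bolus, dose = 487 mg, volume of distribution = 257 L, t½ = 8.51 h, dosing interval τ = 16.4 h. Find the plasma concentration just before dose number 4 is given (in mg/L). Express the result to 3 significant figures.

C₀ per dose = Dose / Vd = 487 / 257 = 1.895 mg/L
k = ln2 / t½ = 0.693147 / 8.51 = 0.08145 h⁻¹
Fraction remaining after one interval: r = e^(−kτ) = e^(−0.08145 × 16.4) = 0.2630
Before dose 4, 3 doses have been given (aged 1τ, 2τ, 3τ).
C_trough = C₀ × (r + r² + … + r^3) = C₀ × r(1−r^3)/(1−r)
        = 1.895 × 0.2630 × (1 − 0.01819) / (1 − 0.2630) = 0.6639 mg/L

0.664 mg/L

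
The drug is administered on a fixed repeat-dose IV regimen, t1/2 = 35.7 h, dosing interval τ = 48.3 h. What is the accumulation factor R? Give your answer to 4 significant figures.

k = ln2 / t½ = 0.693147 / 35.7 = 0.01942 h⁻¹
e^(−kτ) = e^(−0.01942 × 48.3) = 0.3914
Accumulation ratio R = 1 / (1 − e^(−kτ)) = 1 / (1 − 0.3914) = 1.643

1.643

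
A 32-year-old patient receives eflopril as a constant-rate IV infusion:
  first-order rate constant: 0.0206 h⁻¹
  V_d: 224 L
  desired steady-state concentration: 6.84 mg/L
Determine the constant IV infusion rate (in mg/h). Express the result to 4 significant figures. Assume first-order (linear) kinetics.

31.56 mg/h

CL = k × Vd = 0.02060 × 224 = 4.614 L/h
At steady state, infusion rate R₀ = Css × CL = 6.84 × 4.614 = 31.56 mg/h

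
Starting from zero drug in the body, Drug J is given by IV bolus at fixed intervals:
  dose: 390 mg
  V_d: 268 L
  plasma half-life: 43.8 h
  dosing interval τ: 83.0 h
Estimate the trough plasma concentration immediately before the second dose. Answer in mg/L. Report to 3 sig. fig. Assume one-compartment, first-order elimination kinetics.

C₀ per dose = Dose / Vd = 390 / 268 = 1.455 mg/L
k = ln2 / t½ = 0.693147 / 43.8 = 0.01583 h⁻¹
Fraction remaining after one interval: r = e^(−kτ) = e^(−0.01583 × 83.0) = 0.2688
Before dose 2, 1 dose has been given (aged 1τ).
C_trough = C₀ × r = 1.455 × 0.2688 = 0.3911 mg/L

0.391 mg/L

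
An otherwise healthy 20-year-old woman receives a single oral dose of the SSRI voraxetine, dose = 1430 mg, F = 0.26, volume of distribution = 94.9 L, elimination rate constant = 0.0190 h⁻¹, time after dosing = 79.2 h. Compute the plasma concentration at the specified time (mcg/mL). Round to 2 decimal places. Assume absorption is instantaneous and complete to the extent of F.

Amount reaching circulation = F × Dose = 0.26 × 1430 = 371.8 mg
C₀ = F·Dose / Vd = 371.8 / 94.9 = 3.918 mg/L
C = C₀ · e^(−k·t) = 3.918 × e^(−0.01900 × 79.2)
  = 3.918 × 0.2221 = 0.8702 mg/L
(0.8702 mg/L = 0.8702 mcg/mL)

0.87 mcg/mL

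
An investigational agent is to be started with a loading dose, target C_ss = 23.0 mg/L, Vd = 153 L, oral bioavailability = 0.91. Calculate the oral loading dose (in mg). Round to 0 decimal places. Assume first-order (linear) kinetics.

3867 mg

LD = Css × Vd / F = 23.0 × 153 / 0.91 = 3867 mg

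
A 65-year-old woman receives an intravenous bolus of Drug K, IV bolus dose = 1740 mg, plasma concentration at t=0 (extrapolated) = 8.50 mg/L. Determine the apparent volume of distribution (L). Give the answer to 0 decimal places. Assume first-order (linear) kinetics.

Vd = Dose / C₀ = 1740 / 8.50 = 204.7 L

205 L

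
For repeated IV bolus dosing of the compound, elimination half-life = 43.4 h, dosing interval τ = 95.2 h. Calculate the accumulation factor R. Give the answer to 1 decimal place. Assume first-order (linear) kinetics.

k = ln2 / t½ = 0.693147 / 43.4 = 0.01597 h⁻¹
e^(−kτ) = e^(−0.01597 × 95.2) = 0.2186
Accumulation ratio R = 1 / (1 − e^(−kτ)) = 1 / (1 − 0.2186) = 1.280

1.3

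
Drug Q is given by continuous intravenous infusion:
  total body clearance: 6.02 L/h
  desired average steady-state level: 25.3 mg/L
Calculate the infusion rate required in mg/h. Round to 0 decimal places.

152 mg/h

At steady state, infusion rate R₀ = Css × CL = 25.3 × 6.020 = 152.3 mg/h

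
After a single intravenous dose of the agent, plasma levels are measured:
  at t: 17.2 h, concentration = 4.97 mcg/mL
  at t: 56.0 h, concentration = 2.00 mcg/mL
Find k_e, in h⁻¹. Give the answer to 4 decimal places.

0.0235 h⁻¹

k = ln(C₁/C₂) / (t₂ − t₁) = ln(4.97/2.00) / (56.0 − 17.2)
  = 0.9103 / 38.80 = 0.02346 h⁻¹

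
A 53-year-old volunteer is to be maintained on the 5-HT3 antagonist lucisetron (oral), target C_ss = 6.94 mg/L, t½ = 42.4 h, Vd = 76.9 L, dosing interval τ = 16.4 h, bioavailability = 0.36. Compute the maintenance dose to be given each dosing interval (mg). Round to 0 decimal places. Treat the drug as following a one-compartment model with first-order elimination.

397 mg

k = ln2 / t½ = 0.693147 / 42.4 = 0.01635 h⁻¹
CL = k × Vd = 0.01635 × 76.9 = 1.257 L/h
At steady state, F × (Dose/τ) = Css × CL.
Dose = Css × CL × τ / F = 6.94 × 1.257 × 16.4 / 0.36 = 397.4 mg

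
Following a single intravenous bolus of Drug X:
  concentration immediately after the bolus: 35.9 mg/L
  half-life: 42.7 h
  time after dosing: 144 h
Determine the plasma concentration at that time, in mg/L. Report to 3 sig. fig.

k = ln2 / t½ = 0.693147 / 42.7 = 0.01623 h⁻¹
C = C₀ · e^(−k·t) = 35.90 × e^(−0.01623 × 144)
  = 35.90 × 0.09661 = 3.468 mg/L

3.47 mg/L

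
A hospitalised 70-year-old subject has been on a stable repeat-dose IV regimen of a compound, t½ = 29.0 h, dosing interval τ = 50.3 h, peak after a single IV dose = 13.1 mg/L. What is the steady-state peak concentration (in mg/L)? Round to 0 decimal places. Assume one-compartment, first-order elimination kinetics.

k = ln2 / t½ = 0.693147 / 29.0 = 0.02390 h⁻¹
e^(−kτ) = e^(−0.02390 × 50.3) = 0.3005
Accumulation ratio R = 1 / (1 − e^(−kτ)) = 1 / (1 − 0.3005) = 1.430
Steady-state peak = C₀ × R = 13.1 × 1.430 = 18.73 mg/L

19 mg/L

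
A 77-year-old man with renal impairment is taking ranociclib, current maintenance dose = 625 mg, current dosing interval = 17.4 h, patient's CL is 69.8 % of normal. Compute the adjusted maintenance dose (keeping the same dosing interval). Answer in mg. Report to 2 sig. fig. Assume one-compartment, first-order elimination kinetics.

440 mg

To keep the same average steady-state level, dosing rate must scale with clearance.
CL ratio = 69.8 / 100 = 0.6980
New dose (same interval) = 625 × 0.6980 = 436.3 mg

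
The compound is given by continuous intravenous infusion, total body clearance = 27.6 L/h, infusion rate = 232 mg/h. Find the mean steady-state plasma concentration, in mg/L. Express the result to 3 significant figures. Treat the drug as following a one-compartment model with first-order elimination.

At steady state Css = R₀ / CL = 232 / 27.60 = 8.406 mg/L

8.41 mg/L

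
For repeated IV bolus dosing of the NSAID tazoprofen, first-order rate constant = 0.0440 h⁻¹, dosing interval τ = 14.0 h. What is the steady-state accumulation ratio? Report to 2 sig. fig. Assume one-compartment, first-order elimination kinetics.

e^(−kτ) = e^(−0.04400 × 14.0) = 0.5401
Accumulation ratio R = 1 / (1 − e^(−kτ)) = 1 / (1 − 0.5401) = 2.174

2.2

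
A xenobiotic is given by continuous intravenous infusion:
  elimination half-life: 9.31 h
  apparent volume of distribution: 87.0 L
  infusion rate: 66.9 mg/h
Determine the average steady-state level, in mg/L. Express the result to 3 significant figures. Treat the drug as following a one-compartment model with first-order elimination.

10.3 mg/L

k = ln2 / t½ = 0.693147 / 9.31 = 0.07445 h⁻¹
CL = k × Vd = 0.07445 × 87.0 = 6.477 L/h
At steady state Css = R₀ / CL = 66.9 / 6.477 = 10.33 mg/L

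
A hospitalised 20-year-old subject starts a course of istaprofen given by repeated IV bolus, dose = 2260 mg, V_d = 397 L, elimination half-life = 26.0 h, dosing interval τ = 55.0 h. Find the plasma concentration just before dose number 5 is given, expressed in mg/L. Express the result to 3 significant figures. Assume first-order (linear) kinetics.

1.70 mg/L

C₀ per dose = Dose / Vd = 2260 / 397 = 5.693 mg/L
k = ln2 / t½ = 0.693147 / 26.0 = 0.02666 h⁻¹
Fraction remaining after one interval: r = e^(−kτ) = e^(−0.02666 × 55.0) = 0.2308
Before dose 5, 4 doses have been given (aged 1τ, 2τ, 3τ, 4τ).
C_trough = C₀ × (r + r² + … + r^4) = C₀ × r(1−r^4)/(1−r)
        = 5.693 × 0.2308 × (1 − 0.002838) / (1 − 0.2308) = 1.703 mg/L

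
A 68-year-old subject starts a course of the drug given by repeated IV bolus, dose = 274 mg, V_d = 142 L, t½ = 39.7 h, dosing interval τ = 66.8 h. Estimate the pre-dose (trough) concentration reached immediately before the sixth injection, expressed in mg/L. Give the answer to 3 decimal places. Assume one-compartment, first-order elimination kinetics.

C₀ per dose = Dose / Vd = 274 / 142 = 1.930 mg/L
k = ln2 / t½ = 0.693147 / 39.7 = 0.01746 h⁻¹
Fraction remaining after one interval: r = e^(−kτ) = e^(−0.01746 × 66.8) = 0.3115
Before dose 6, 5 doses have been given (aged 1τ, 2τ, 3τ, 4τ, 5τ).
C_trough = C₀ × (r + r² + … + r^5) = C₀ × r(1−r^5)/(1−r)
        = 1.930 × 0.3115 × (1 − 0.002933) / (1 − 0.3115) = 0.8706 mg/L

0.871 mg/L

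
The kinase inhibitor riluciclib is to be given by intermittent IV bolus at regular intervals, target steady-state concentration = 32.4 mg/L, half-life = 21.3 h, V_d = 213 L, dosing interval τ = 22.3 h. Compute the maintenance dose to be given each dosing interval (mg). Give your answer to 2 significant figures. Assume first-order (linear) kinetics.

5000 mg

k = ln2 / t½ = 0.693147 / 21.3 = 0.03254 h⁻¹
CL = k × Vd = 0.03254 × 213 = 6.931 L/h
At steady state, Dose/τ = Css × CL.
Dose = Css × CL × τ = 32.4 × 6.931 × 22.3 = 5008 mg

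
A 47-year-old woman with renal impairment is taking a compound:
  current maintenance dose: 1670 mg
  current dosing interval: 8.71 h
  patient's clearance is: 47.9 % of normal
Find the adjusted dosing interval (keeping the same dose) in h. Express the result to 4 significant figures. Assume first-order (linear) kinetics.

18.18 h

To keep the same average steady-state level, dosing rate must scale with clearance.
CL ratio = 47.9 / 100 = 0.4790
New interval (same dose) = 8.71 / 0.4790 = 18.18 h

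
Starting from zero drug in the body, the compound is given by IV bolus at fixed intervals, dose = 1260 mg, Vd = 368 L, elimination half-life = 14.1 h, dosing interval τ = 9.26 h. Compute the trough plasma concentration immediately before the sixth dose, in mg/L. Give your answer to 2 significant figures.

5.3 mg/L

C₀ per dose = Dose / Vd = 1260 / 368 = 3.424 mg/L
k = ln2 / t½ = 0.693147 / 14.1 = 0.04916 h⁻¹
Fraction remaining after one interval: r = e^(−kτ) = e^(−0.04916 × 9.26) = 0.6343
Before dose 6, 5 doses have been given (aged 1τ, 2τ, 3τ, 4τ, 5τ).
C_trough = C₀ × (r + r² + … + r^5) = C₀ × r(1−r^5)/(1−r)
        = 3.424 × 0.6343 × (1 − 0.1027) / (1 − 0.6343) = 5.329 mg/L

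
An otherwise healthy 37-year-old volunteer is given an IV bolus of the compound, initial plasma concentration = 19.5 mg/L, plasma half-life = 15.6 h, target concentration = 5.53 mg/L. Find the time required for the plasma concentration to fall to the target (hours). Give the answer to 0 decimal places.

k = ln2 / t½ = 0.693147 / 15.6 = 0.04443 h⁻¹
t = ln(C₀ / C) / k = ln(19.50 / 5.53) / 0.04443
  = ln(3.526) / 0.04443 = 1.260 / 0.04443 = 28.36 h

28 h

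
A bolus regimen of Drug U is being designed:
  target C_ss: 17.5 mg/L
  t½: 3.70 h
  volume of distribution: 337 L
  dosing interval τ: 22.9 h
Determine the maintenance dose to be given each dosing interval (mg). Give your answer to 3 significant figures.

k = ln2 / t½ = 0.693147 / 3.70 = 0.1873 h⁻¹
CL = k × Vd = 0.1873 × 337 = 63.12 L/h
At steady state, Dose/τ = Css × CL.
Dose = Css × CL × τ = 17.5 × 63.12 × 22.9 = 25300 mg

25300 mg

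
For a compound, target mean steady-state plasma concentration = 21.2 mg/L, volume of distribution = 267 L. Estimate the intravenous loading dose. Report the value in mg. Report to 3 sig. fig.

LD = Css × Vd = 21.2 × 267 = 5660 mg

5660 mg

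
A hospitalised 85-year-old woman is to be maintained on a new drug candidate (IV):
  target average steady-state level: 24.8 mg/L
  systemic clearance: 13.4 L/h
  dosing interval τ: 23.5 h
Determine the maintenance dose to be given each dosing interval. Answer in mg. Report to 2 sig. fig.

7800 mg

At steady state, Dose/τ = Css × CL.
Dose = Css × CL × τ = 24.8 × 13.40 × 23.5 = 7810 mg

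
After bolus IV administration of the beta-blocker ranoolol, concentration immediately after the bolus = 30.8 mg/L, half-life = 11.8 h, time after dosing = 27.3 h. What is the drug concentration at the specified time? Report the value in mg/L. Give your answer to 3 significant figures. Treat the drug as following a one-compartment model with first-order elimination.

6.20 mg/L

k = ln2 / t½ = 0.693147 / 11.8 = 0.05874 h⁻¹
C = C₀ · e^(−k·t) = 30.80 × e^(−0.05874 × 27.3)
  = 30.80 × 0.2012 = 6.197 mg/L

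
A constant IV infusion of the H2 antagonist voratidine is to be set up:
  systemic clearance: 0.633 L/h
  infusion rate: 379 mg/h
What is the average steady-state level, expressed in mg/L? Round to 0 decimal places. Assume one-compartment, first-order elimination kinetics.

At steady state Css = R₀ / CL = 379 / 0.6330 = 598.7 mg/L

599 mg/L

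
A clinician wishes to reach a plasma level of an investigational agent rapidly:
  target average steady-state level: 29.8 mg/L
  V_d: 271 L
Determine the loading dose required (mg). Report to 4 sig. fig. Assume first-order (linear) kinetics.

8076 mg

LD = Css × Vd = 29.8 × 271 = 8076 mg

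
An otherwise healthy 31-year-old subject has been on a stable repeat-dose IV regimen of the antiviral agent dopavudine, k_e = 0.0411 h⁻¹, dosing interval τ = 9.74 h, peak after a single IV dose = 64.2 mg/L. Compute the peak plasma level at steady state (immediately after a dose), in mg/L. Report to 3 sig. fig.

195 mg/L

e^(−kτ) = e^(−0.04110 × 9.74) = 0.6701
Accumulation ratio R = 1 / (1 − e^(−kτ)) = 1 / (1 − 0.6701) = 3.031
Steady-state peak = C₀ × R = 64.2 × 3.031 = 194.6 mg/L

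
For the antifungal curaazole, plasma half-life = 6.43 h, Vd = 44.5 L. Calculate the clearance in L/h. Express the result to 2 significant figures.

k = ln2 / t½ = 0.693147 / 6.43 = 0.1078 h⁻¹
CL = k × Vd = 0.1078 × 44.5 = 4.797 L/h

4.8 L/h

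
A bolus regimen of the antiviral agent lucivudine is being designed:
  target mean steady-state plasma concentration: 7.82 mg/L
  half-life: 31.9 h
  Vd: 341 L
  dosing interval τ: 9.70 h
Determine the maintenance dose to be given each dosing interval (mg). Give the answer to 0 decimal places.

k = ln2 / t½ = 0.693147 / 31.9 = 0.02173 h⁻¹
CL = k × Vd = 0.02173 × 341 = 7.410 L/h
At steady state, Dose/τ = Css × CL.
Dose = Css × CL × τ = 7.82 × 7.410 × 9.70 = 562.1 mg

562 mg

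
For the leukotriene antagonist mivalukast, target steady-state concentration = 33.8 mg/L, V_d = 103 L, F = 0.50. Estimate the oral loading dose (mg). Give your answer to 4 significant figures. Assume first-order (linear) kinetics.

LD = Css × Vd / F = 33.8 × 103 / 0.50 = 6963 mg

6963 mg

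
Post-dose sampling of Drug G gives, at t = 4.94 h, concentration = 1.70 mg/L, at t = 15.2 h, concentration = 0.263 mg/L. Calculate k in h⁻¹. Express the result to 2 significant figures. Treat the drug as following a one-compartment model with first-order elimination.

k = ln(C₁/C₂) / (t₂ − t₁) = ln(1.70/0.263) / (15.2 − 4.94)
  = 1.866 / 10.26 = 0.1819 h⁻¹

0.18 h⁻¹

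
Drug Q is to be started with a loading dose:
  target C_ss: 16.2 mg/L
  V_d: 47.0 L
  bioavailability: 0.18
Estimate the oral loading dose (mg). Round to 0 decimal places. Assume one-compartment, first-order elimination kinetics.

4230 mg

LD = Css × Vd / F = 16.2 × 47.0 / 0.18 = 4230 mg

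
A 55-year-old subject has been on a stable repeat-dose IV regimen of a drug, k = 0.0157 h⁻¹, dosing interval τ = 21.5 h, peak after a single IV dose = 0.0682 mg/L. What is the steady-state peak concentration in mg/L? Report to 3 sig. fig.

0.238 mg/L

e^(−kτ) = e^(−0.01570 × 21.5) = 0.7135
Accumulation ratio R = 1 / (1 − e^(−kτ)) = 1 / (1 − 0.7135) = 3.490
Steady-state peak = C₀ × R = 0.0682 × 3.490 = 0.2380 mg/L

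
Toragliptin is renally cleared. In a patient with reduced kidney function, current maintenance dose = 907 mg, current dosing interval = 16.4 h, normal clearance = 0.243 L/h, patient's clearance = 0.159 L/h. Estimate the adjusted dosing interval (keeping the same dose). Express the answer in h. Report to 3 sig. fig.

25.1 h

To keep the same average steady-state level, dosing rate must scale with clearance.
CL ratio = 0.159 / 0.243 = 0.6543
New interval (same dose) = 16.4 / 0.6543 = 25.06 h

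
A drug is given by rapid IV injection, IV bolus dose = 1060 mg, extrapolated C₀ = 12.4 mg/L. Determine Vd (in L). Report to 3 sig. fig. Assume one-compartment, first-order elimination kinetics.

85.5 L

Vd = Dose / C₀ = 1060 / 12.4 = 85.48 L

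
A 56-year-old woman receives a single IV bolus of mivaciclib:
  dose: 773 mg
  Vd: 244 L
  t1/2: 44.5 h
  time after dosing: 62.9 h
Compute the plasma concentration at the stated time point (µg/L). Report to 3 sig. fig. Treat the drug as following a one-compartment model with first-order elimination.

1190 µg/L

C₀ = Dose / Vd = 773.0 / 244 = 3.168 mg/L
k = ln2 / t½ = 0.693147 / 44.5 = 0.01558 h⁻¹
C = C₀ · e^(−k·t) = 3.168 × e^(−0.01558 × 62.9)
  = 3.168 × 0.3753 = 1.189 mg/L
Convert: 1.189 mg/L × 1000 = 1189 µg/L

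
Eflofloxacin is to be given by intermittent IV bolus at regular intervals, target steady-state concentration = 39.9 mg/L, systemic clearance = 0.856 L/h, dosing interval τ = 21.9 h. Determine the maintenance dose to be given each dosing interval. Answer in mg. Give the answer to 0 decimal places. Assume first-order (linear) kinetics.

748 mg

At steady state, Dose/τ = Css × CL.
Dose = Css × CL × τ = 39.9 × 0.8560 × 21.9 = 748.0 mg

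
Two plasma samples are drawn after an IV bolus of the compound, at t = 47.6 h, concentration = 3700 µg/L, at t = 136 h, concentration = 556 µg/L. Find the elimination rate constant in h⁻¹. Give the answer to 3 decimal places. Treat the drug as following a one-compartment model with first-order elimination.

0.021 h⁻¹

k = ln(C₁/C₂) / (t₂ − t₁) = ln(3700/556) / (136 − 47.6)
  = 1.895 / 88.40 = 0.02144 h⁻¹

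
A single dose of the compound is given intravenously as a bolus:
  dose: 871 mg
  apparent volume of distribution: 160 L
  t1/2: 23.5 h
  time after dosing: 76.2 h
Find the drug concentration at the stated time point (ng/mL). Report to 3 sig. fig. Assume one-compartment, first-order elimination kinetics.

575 ng/mL

C₀ = Dose / Vd = 871.0 / 160 = 5.444 mg/L
k = ln2 / t½ = 0.693147 / 23.5 = 0.02950 h⁻¹
C = C₀ · e^(−k·t) = 5.444 × e^(−0.02950 × 76.2)
  = 5.444 × 0.1056 = 0.5749 mg/L
Convert: 0.5749 mg/L × 1000 = 574.9 ng/mL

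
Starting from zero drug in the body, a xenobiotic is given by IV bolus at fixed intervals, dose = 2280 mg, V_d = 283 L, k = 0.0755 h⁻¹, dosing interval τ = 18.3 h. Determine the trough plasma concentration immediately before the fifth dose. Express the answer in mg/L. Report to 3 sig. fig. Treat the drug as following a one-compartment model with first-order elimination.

C₀ per dose = Dose / Vd = 2280 / 283 = 8.057 mg/L
Fraction remaining after one interval: r = e^(−kτ) = e^(−0.07550 × 18.3) = 0.2512
Before dose 5, 4 doses have been given (aged 1τ, 2τ, 3τ, 4τ).
C_trough = C₀ × (r + r² + … + r^4) = C₀ × r(1−r^4)/(1−r)
        = 8.057 × 0.2512 × (1 − 0.003982) / (1 − 0.2512) = 2.692 mg/L

2.69 mg/L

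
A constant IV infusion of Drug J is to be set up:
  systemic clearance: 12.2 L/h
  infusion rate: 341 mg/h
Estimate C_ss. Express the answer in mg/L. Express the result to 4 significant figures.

27.95 mg/L

At steady state Css = R₀ / CL = 341 / 12.20 = 27.95 mg/L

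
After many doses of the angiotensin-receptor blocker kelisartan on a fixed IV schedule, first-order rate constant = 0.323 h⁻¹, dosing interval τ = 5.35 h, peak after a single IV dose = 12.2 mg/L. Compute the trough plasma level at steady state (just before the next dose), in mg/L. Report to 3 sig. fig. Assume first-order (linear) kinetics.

e^(−kτ) = e^(−0.3230 × 5.35) = 0.1776
Accumulation ratio R = 1 / (1 − e^(−kτ)) = 1 / (1 − 0.1776) = 1.216
Steady-state trough = C₀ × R × e^(−kτ) = 12.2 × 1.216 × 0.1776 = 2.635 mg/L

2.64 mg/L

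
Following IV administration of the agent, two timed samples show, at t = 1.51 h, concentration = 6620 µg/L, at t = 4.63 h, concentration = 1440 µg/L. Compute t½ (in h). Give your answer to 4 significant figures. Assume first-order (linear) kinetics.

1.418 h

k = ln(C₁/C₂) / (t₂ − t₁) = ln(6620/1440) / (4.63 − 1.51)
  = 1.525 / 3.120 = 0.4888 h⁻¹
t½ = ln2 / k = 0.693147 / 0.4888 = 1.418 h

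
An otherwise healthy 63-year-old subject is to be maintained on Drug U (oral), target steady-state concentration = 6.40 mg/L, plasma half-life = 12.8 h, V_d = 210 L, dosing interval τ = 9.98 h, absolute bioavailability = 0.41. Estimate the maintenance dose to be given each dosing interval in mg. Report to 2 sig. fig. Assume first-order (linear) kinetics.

1800 mg

k = ln2 / t½ = 0.693147 / 12.8 = 0.05415 h⁻¹
CL = k × Vd = 0.05415 × 210 = 11.37 L/h
At steady state, F × (Dose/τ) = Css × CL.
Dose = Css × CL × τ / F = 6.40 × 11.37 × 9.98 / 0.41 = 1771 mg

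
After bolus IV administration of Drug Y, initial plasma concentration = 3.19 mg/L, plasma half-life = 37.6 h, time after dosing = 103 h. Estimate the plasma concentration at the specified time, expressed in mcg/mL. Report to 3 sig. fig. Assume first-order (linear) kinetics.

0.478 mcg/mL

k = ln2 / t½ = 0.693147 / 37.6 = 0.01843 h⁻¹
C = C₀ · e^(−k·t) = 3.190 × e^(−0.01843 × 103)
  = 3.190 × 0.1498 = 0.4779 mg/L
(0.4779 mg/L = 0.4779 mcg/mL)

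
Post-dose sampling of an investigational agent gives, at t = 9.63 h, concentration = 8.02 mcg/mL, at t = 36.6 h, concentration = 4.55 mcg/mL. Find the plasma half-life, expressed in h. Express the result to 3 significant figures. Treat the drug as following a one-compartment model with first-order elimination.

33.0 h

k = ln(C₁/C₂) / (t₂ − t₁) = ln(8.02/4.55) / (36.6 − 9.63)
  = 0.5668 / 26.97 = 0.02102 h⁻¹
t½ = ln2 / k = 0.693147 / 0.02102 = 32.98 h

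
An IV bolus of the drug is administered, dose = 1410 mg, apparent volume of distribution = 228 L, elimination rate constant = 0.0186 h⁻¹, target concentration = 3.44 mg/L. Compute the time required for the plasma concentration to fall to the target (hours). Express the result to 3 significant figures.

C₀ = Dose / Vd = 1410 / 228 = 6.184 mg/L
t = ln(C₀ / C) / k = ln(6.184 / 3.44) / 0.01860
  = ln(1.798) / 0.01860 = 0.5867 / 0.01860 = 31.54 h

31.5 h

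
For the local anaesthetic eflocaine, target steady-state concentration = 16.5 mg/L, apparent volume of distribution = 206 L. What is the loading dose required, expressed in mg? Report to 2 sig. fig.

LD = Css × Vd = 16.5 × 206 = 3399 mg

3400 mg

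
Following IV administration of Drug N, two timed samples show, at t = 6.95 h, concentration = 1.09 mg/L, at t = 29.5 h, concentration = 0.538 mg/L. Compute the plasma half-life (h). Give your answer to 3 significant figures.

k = ln(C₁/C₂) / (t₂ − t₁) = ln(1.09/0.538) / (29.5 − 6.95)
  = 0.7061 / 22.55 = 0.03131 h⁻¹
t½ = ln2 / k = 0.693147 / 0.03131 = 22.14 h

22.1 h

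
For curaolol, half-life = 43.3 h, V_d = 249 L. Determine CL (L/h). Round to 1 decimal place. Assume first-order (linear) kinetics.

k = ln2 / t½ = 0.693147 / 43.3 = 0.01601 h⁻¹
CL = k × Vd = 0.01601 × 249 = 3.986 L/h

4.0 L/h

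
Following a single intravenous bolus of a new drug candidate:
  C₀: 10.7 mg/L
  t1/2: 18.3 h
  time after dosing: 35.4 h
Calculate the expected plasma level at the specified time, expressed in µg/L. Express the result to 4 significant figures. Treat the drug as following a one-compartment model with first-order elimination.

k = ln2 / t½ = 0.693147 / 18.3 = 0.03788 h⁻¹
C = C₀ · e^(−k·t) = 10.70 × e^(−0.03788 × 35.4)
  = 10.70 × 0.2616 = 2.799 mg/L
Convert: 2.799 mg/L × 1000 = 2799 µg/L

2799 µg/L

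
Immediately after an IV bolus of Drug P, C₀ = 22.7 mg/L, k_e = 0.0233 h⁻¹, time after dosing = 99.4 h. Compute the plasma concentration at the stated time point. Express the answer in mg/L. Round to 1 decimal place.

2.2 mg/L

C = C₀ · e^(−k·t) = 22.70 × e^(−0.02330 × 99.4)
  = 22.70 × 0.09867 = 2.240 mg/L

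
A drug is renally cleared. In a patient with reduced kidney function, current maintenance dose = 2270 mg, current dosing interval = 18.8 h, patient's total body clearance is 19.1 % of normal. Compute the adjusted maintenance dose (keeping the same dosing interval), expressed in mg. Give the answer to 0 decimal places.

To keep the same average steady-state level, dosing rate must scale with clearance.
CL ratio = 19.1 / 100 = 0.1910
New dose (same interval) = 2270 × 0.1910 = 433.6 mg

434 mg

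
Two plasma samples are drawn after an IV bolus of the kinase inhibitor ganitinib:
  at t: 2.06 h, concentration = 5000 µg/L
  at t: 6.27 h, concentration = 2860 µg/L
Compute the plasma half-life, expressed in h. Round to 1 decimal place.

k = ln(C₁/C₂) / (t₂ − t₁) = ln(5000/2860) / (6.27 − 2.06)
  = 0.5586 / 4.210 = 0.1327 h⁻¹
t½ = ln2 / k = 0.693147 / 0.1327 = 5.223 h

5.2 h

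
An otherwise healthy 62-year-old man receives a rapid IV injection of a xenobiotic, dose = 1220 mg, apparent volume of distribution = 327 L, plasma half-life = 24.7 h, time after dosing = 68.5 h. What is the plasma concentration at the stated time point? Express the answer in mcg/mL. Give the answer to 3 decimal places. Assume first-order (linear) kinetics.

C₀ = Dose / Vd = 1220 / 327 = 3.731 mg/L
k = ln2 / t½ = 0.693147 / 24.7 = 0.02806 h⁻¹
C = C₀ · e^(−k·t) = 3.731 × e^(−0.02806 × 68.5)
  = 3.731 × 0.1463 = 0.5458 mg/L
(0.5458 mg/L = 0.5458 mcg/mL)

0.546 mcg/mL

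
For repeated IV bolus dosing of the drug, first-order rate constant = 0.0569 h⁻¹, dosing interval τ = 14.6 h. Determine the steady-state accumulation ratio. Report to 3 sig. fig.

e^(−kτ) = e^(−0.05690 × 14.6) = 0.4357
Accumulation ratio R = 1 / (1 − e^(−kτ)) = 1 / (1 − 0.4357) = 1.772

1.77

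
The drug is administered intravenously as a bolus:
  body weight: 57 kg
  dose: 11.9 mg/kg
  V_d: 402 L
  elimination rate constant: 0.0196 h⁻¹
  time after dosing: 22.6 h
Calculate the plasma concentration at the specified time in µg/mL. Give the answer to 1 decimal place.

Total dose = 11.9 × 57 = 678.3 mg
C₀ = Dose / Vd = 678.3 / 402 = 1.687 mg/L
C = C₀ · e^(−k·t) = 1.687 × e^(−0.01960 × 22.6)
  = 1.687 × 0.6421 = 1.083 mg/L
(1.083 mg/L = 1.083 µg/mL)

1.1 µg/mL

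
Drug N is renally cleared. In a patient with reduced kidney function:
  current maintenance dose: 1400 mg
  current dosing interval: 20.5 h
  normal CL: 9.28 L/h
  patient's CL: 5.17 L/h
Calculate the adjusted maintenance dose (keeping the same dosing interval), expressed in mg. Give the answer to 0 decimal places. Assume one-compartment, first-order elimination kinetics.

To keep the same average steady-state level, dosing rate must scale with clearance.
CL ratio = 5.17 / 9.28 = 0.5571
New dose (same interval) = 1400 × 0.5571 = 779.9 mg

780 mg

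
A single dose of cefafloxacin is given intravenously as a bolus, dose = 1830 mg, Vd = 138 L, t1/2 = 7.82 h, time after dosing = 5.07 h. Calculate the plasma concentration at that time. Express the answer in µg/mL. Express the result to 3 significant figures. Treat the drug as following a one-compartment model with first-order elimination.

8.46 µg/mL

C₀ = Dose / Vd = 1830 / 138 = 13.26 mg/L
k = ln2 / t½ = 0.693147 / 7.82 = 0.08864 h⁻¹
C = C₀ · e^(−k·t) = 13.26 × e^(−0.08864 × 5.07)
  = 13.26 × 0.6380 = 8.460 mg/L
(8.460 mg/L = 8.460 µg/mL)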